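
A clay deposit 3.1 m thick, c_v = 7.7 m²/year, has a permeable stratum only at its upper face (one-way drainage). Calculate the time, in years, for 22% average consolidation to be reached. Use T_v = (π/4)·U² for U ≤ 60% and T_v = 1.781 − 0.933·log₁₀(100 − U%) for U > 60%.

t ≈ 0.0474 years

Drainage path length: H_d = H = 3.1 m (single drainage).
U ≤ 60%: T_v = (π/4)·U² = (π/4)×0.22² = 0.038013.
t = T_v·H_d²/c_v = 0.038013×3.1²/7.7 = 0.04744 years.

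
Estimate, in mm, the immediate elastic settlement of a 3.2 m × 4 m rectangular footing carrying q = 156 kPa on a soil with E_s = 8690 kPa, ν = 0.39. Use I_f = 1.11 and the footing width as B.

Immediate (elastic) settlement: S_e = q·B·(1−ν²)/E_s · I_f.
S_e = 156 × 3.2 × (1 − 0.39²) / 8690 × 1.11
    = 156 × 3.2 × 0.8479 / 8690 × 1.11
    = 0.05407 m = 54.07 mm

S_e ≈ 54.1 mm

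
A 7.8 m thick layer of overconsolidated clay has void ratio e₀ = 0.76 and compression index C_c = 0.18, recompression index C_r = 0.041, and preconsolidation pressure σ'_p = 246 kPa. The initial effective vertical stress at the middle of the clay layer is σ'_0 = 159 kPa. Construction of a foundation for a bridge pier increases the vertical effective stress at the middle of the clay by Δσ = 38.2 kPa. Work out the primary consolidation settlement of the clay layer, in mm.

Final effective stress: σ'_f = 159 + 38.2 = 197.2 kPa.
σ'_f = 197.2 ≤ σ'_p = 246 kPa, so the clay remains overconsolidated and only the recompression index applies:
S_c = C_r·H/(1+e₀)·log₁₀(σ'_f/σ'_0) = 0.041×7.8/1.76×log₁₀(197.2/159)
    = 0.1817 × 0.09351 = 0.01699 m

S_c ≈ 17 mm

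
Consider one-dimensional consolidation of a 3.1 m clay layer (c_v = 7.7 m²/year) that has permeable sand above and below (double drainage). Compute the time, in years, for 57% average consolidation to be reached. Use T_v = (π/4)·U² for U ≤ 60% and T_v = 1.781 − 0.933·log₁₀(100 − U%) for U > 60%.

t ≈ 0.0796 years

Drainage path length: H_d = H/2 = 1.55 m (double drainage).
U ≤ 60%: T_v = (π/4)·U² = (π/4)×0.57² = 0.25518.
t = T_v·H_d²/c_v = 0.25518×1.55²/7.7 = 0.07962 years.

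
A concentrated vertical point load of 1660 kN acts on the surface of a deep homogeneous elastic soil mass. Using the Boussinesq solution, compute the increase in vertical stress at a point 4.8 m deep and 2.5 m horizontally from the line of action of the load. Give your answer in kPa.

Boussinesq vertical stress below a point load on an elastic half-space:
Δσ_z = 3P/(2πz²) · [1 + (r/z)²]^(−5/2)
r/z = 2.5/4.8 = 0.52083; [1+(r/z)²]^(−5/2) = 0.54879.
Δσ_z = 3×1660/(2π×4.8²) × 0.54879 = 34.401 × 0.54879 = 18.88 kPa

Δσ_z ≈ 18.9 kPa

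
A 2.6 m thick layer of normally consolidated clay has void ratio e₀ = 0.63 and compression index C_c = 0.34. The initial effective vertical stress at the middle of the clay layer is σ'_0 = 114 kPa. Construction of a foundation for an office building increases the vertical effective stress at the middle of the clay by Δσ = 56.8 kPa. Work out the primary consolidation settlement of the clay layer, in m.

Final effective stress: σ'_f = σ'_0 + Δσ = 114 + 56.8 = 170.8 kPa.
Normally consolidated clay, so the full stress increment lies on the virgin compression line:
S_c = C_c·H/(1+e₀)·log₁₀(σ'_f/σ'_0) = 0.34×2.6/(1+0.63)×log₁₀(170.8/114)
    = 0.54233 × 0.17558 = 0.09522 m

S_c ≈ 0.0952 m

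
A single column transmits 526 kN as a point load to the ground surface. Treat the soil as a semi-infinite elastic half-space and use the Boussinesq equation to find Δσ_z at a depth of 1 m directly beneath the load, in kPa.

Δσ_z ≈ 251 kPa

Boussinesq vertical stress below a point load on an elastic half-space:
Δσ_z = 3P/(2πz²) · [1 + (r/z)²]^(−5/2)
r/z = 0/1 = 0; [1+(r/z)²]^(−5/2) = 1.
Δσ_z = 3×526/(2π×1²) × 1 = 251.15 × 1 = 251.2 kPa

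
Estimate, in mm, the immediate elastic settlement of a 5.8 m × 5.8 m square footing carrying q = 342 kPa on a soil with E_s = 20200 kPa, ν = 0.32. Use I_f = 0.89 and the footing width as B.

Immediate (elastic) settlement: S_e = q·B·(1−ν²)/E_s · I_f.
S_e = 342 × 5.8 × (1 − 0.32²) / 20200 × 0.89
    = 342 × 5.8 × 0.8976 / 20200 × 0.89
    = 0.07845 m = 78.45 mm

S_e ≈ 78.4 mm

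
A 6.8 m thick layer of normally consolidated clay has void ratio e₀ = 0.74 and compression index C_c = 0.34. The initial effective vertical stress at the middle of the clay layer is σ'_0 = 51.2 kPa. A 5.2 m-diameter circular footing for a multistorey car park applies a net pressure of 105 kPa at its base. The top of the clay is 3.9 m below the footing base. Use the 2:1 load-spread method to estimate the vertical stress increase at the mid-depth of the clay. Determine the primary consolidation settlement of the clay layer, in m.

Mid-depth of clay below the footing base: z = 3.9 + 6.8/2 = 7.3 m.
Stress increase at mid-clay by the 2:1 spreading method:
Δσ ≈ qD²/(D+z)² = 105×5.2²/(5.2+7.3)² = 18.171 kPa
Final effective stress: σ'_f = σ'_0 + Δσ = 51.2 + 18.171 = 69.371 kPa.
Normally consolidated clay, so the full stress increment lies on the virgin compression line:
S_c = C_c·H/(1+e₀)·log₁₀(σ'_f/σ'_0) = 0.34×6.8/(1+0.74)×log₁₀(69.371/51.2)
    = 1.3287 × 0.13191 = 0.1753 m

S_c ≈ 0.175 m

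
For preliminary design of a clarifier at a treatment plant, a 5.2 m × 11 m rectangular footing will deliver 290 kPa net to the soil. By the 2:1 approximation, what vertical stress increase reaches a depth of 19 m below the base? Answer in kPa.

Δσ_z ≈ 22.8 kPa

By the 2:1 method the load spreads at 1 horizontal : 2 vertical, so at depth z the loaded area has grown by z in each plan dimension:
Δσ = qBL/((B+z)(L+z)) = 290×5.2×11/((5.2+19)(11+19)) = 22.848 kPa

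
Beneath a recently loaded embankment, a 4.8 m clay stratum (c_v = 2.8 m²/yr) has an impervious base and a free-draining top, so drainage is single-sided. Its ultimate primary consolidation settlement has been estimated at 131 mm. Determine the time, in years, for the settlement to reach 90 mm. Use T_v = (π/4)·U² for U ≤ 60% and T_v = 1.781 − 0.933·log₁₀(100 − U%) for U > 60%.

t ≈ 3.17 years

Drainage path length: H_d = H = 4.8 m (single drainage).
U = S(t)/S_ult = 90/131 = 0.687.
U > 60%: T_v = 1.781 − 0.933·log₁₀(100 − 68.702) = 0.38569.
t = T_v·H_d²/c_v = 0.38569×4.8²/2.8 = 3.174 years.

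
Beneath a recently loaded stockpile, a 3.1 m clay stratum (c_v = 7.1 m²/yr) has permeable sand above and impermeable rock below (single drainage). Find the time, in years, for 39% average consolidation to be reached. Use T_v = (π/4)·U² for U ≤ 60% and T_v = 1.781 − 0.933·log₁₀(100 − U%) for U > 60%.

t ≈ 0.162 years

Drainage path length: H_d = H = 3.1 m (single drainage).
U ≤ 60%: T_v = (π/4)·U² = (π/4)×0.39² = 0.11946.
t = T_v·H_d²/c_v = 0.11946×3.1²/7.1 = 0.1617 years.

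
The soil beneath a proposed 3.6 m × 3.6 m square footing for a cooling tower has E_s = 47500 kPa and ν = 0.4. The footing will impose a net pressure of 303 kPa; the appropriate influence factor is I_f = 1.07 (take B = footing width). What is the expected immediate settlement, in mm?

S_e ≈ 20.6 mm

Immediate (elastic) settlement: S_e = q·B·(1−ν²)/E_s · I_f.
S_e = 303 × 3.6 × (1 − 0.4²) / 47500 × 1.07
    = 303 × 3.6 × 0.84 / 47500 × 1.07
    = 0.02064 m = 20.64 mm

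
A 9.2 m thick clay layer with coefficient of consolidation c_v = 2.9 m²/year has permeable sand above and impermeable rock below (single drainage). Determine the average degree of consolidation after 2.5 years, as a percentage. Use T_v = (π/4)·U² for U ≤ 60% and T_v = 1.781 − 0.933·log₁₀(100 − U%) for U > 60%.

U ≈ 33 %

Drainage path length: H_d = H = 9.2 m (single drainage).
T_v = c_v·t/H_d² = 2.9×2.5/9.2² = 0.085657.
T_v = 0.085657 corresponds to the U ≤ 60% branch:
U = √(4T_v/π) = 0.3302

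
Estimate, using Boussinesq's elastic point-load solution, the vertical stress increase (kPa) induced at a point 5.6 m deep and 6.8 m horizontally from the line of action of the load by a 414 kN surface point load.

Boussinesq vertical stress below a point load on an elastic half-space:
Δσ_z = 3P/(2πz²) · [1 + (r/z)²]^(−5/2)
r/z = 6.8/5.6 = 1.2143; [1+(r/z)²]^(−5/2) = 0.10382.
Δσ_z = 3×414/(2π×5.6²) × 0.10382 = 6.3033 × 0.10382 = 0.6544 kPa

Δσ_z ≈ 0.654 kPa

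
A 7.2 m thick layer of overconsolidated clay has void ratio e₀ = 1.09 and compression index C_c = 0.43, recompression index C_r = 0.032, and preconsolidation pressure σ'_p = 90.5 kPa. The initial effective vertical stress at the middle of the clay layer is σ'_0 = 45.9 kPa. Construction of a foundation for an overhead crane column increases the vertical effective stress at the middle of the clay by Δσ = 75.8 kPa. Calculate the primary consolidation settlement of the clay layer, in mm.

Final effective stress: σ'_f = 45.9 + 75.8 = 121.7 kPa.
σ'_f = 121.7 > σ'_p = 90.5 kPa, so the stress path crosses the preconsolidation pressure — recompression up to σ'_p, then virgin compression beyond:
S_c = H/(1+e₀)·[C_r·log₁₀(σ'_p/σ'_0) + C_c·log₁₀(σ'_f/σ'_p)]
    = 7.2/2.09 × [0.032×log₁₀(90.5/45.9) + 0.43×log₁₀(121.7/90.5)]
    = 3.445 × [0.0094347 + 0.055316] = 0.2231 m

S_c ≈ 223 mm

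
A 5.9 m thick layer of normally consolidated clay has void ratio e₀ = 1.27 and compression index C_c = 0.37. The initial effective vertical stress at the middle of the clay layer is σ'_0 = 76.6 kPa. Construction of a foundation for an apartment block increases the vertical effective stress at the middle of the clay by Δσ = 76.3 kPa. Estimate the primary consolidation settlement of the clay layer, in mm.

S_c ≈ 289 mm

Final effective stress: σ'_f = σ'_0 + Δσ = 76.6 + 76.3 = 152.9 kPa.
Normally consolidated clay, so the full stress increment lies on the virgin compression line:
S_c = C_c·H/(1+e₀)·log₁₀(σ'_f/σ'_0) = 0.37×5.9/(1+1.27)×log₁₀(152.9/76.6)
    = 0.96167 × 0.30018 = 0.2887 m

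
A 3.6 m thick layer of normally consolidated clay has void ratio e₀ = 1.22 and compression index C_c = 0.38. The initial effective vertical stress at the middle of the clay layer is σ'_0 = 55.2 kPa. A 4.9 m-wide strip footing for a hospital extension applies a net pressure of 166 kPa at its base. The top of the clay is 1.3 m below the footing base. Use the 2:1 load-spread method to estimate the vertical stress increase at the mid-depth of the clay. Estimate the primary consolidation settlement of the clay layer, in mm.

Mid-depth of clay below the footing base: z = 1.3 + 3.6/2 = 3.1 m.
Stress increase at mid-clay by the 2:1 spreading method:
Δσ = qB/(B+z) = 166×4.9/(4.9+3.1) = 101.68 kPa
Final effective stress: σ'_f = σ'_0 + Δσ = 55.2 + 101.68 = 156.88 kPa.
Normally consolidated clay, so the full stress increment lies on the virgin compression line:
S_c = C_c·H/(1+e₀)·log₁₀(σ'_f/σ'_0) = 0.38×3.6/(1+1.22)×log₁₀(156.88/55.2)
    = 0.61622 × 0.45363 = 0.2795 m

S_c ≈ 280 mm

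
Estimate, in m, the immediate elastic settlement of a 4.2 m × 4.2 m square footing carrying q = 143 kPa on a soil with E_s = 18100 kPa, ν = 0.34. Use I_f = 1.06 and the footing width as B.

Immediate (elastic) settlement: S_e = q·B·(1−ν²)/E_s · I_f.
S_e = 143 × 4.2 × (1 − 0.34²) / 18100 × 1.06
    = 143 × 4.2 × 0.8844 / 18100 × 1.06
    = 0.03111 m

S_e ≈ 0.0311 m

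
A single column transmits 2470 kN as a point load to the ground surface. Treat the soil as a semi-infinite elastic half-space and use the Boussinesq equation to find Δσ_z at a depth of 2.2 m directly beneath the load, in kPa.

Boussinesq vertical stress below a point load on an elastic half-space:
Δσ_z = 3P/(2πz²) · [1 + (r/z)²]^(−5/2)
r/z = 0/2.2 = 0; [1+(r/z)²]^(−5/2) = 1.
Δσ_z = 3×2470/(2π×2.2²) × 1 = 243.66 × 1 = 243.7 kPa

Δσ_z ≈ 244 kPa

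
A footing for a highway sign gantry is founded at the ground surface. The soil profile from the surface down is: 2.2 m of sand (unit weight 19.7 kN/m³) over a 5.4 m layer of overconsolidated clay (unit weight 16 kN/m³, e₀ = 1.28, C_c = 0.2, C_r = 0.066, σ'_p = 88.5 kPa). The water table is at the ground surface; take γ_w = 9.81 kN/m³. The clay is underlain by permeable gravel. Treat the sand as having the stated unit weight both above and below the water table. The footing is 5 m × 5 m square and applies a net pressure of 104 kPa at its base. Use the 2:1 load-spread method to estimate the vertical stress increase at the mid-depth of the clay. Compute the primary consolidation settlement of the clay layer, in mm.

Mid-depth of clay below the ground surface: z = 2.2 + 5.4/2 = 4.9 m.
Total vertical stress at mid-clay: σ_v = 19.7×2.2 + 16×2.7 = 86.54 kPa.
Pore pressure: u = 9.81×(4.9 − 0) = 48.069 kPa.
Initial effective stress: σ'_0 = σ_v − u = 86.54 − 48.069 = 38.471 kPa.
Stress increase at mid-clay by the 2:1 spreading method:
Δσ = qBL/((B+z)(L+z)) = 104×5×5/((5+4.9)(5+4.9)) = 26.528 kPa
Final effective stress: σ'_f = 38.471 + 26.528 = 64.999 kPa.
σ'_f = 64.999 ≤ σ'_p = 88.5 kPa, so the clay remains overconsolidated and only the recompression index applies:
S_c = C_r·H/(1+e₀)·log₁₀(σ'_f/σ'_0) = 0.066×5.4/2.28×log₁₀(64.999/38.471)
    = 0.15631 × 0.22777 = 0.0356 m

S_c ≈ 35.6 mm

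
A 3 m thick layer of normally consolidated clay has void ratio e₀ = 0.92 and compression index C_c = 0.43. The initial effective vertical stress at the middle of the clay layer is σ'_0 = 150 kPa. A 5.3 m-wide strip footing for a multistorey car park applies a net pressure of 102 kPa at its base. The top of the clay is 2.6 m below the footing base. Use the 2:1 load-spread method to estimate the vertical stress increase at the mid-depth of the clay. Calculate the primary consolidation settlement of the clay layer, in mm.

Mid-depth of clay below the footing base: z = 2.6 + 3/2 = 4.1 m.
Stress increase at mid-clay by the 2:1 spreading method:
Δσ = qB/(B+z) = 102×5.3/(5.3+4.1) = 57.511 kPa
Final effective stress: σ'_f = σ'_0 + Δσ = 150 + 57.511 = 207.51 kPa.
Normally consolidated clay, so the full stress increment lies on the virgin compression line:
S_c = C_c·H/(1+e₀)·log₁₀(σ'_f/σ'_0) = 0.43×3/(1+0.92)×log₁₀(207.51/150)
    = 0.67188 × 0.14095 = 0.0947 m

S_c ≈ 94.7 mm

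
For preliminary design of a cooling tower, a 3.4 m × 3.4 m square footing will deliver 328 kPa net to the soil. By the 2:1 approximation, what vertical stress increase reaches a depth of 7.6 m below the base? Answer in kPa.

Δσ_z ≈ 31.3 kPa

By the 2:1 method the load spreads at 1 horizontal : 2 vertical, so at depth z the loaded area has grown by z in each plan dimension:
Δσ = qBL/((B+z)(L+z)) = 328×3.4×3.4/((3.4+7.6)(3.4+7.6)) = 31.336 kPa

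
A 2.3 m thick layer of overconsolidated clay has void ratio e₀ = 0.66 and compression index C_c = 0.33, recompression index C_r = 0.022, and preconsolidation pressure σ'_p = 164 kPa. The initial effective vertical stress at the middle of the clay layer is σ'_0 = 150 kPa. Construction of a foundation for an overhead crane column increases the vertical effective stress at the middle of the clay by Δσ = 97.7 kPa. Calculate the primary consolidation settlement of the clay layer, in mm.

Final effective stress: σ'_f = 150 + 97.7 = 247.7 kPa.
σ'_f = 247.7 > σ'_p = 164 kPa, so the stress path crosses the preconsolidation pressure — recompression up to σ'_p, then virgin compression beyond:
S_c = H/(1+e₀)·[C_r·log₁₀(σ'_p/σ'_0) + C_c·log₁₀(σ'_f/σ'_p)]
    = 2.3/1.66 × [0.022×log₁₀(164/150) + 0.33×log₁₀(247.7/164)]
    = 1.3855 × [0.00085256 + 0.059097] = 0.08306 m

S_c ≈ 83.1 mm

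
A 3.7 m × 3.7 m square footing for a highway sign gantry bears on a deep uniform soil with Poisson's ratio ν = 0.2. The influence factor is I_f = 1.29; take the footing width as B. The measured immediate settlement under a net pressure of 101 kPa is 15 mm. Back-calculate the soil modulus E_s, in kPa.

S_e = q·B·(1−ν²)/E_s · I_f  ⇒  E_s = q·B·(1−ν²)·I_f / S_e.
E_s = 101 × 3.7 × 0.96 × 1.29 / 0.015 = 30850 kPa

E_s ≈ 30900 kPa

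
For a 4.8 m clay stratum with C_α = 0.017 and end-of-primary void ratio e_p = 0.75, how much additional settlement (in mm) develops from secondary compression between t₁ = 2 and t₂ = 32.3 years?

Secondary compression: S_s = C_α·H/(1+e_p)·log₁₀(t₂/t₁)
S_s = 0.017×4.8/(1+0.75)×log₁₀(32.3/2)
    = 0.04663 × 1.208 = 0.05634 m

S_s ≈ 56.3 mm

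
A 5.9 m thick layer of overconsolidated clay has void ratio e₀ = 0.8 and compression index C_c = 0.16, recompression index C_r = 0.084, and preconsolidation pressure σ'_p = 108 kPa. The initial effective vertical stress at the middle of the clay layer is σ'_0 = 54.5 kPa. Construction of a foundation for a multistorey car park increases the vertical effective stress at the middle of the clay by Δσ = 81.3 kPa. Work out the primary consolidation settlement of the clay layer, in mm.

Final effective stress: σ'_f = 54.5 + 81.3 = 135.8 kPa.
σ'_f = 135.8 > σ'_p = 108 kPa, so the stress path crosses the preconsolidation pressure — recompression up to σ'_p, then virgin compression beyond:
S_c = H/(1+e₀)·[C_r·log₁₀(σ'_p/σ'_0) + C_c·log₁₀(σ'_f/σ'_p)]
    = 5.9/1.8 × [0.084×log₁₀(108/54.5) + 0.16×log₁₀(135.8/108)]
    = 3.2778 × [0.02495 + 0.015916] = 0.134 m

S_c ≈ 134 mm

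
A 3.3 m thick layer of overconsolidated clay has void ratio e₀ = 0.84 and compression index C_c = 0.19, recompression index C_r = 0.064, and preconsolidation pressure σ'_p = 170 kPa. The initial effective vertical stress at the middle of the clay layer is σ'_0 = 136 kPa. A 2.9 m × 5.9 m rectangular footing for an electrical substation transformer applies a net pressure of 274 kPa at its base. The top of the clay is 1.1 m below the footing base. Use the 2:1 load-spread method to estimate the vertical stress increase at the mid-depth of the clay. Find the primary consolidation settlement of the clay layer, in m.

Mid-depth of clay below the footing base: z = 1.1 + 3.3/2 = 2.75 m.
Stress increase at mid-clay by the 2:1 spreading method:
Δσ = qBL/((B+z)(L+z)) = 274×2.9×5.9/((2.9+2.75)(5.9+2.75)) = 95.926 kPa
Final effective stress: σ'_f = 136 + 95.926 = 231.93 kPa.
σ'_f = 231.93 > σ'_p = 170 kPa, so the stress path crosses the preconsolidation pressure — recompression up to σ'_p, then virgin compression beyond:
S_c = H/(1+e₀)·[C_r·log₁₀(σ'_p/σ'_0) + C_c·log₁₀(σ'_f/σ'_p)]
    = 3.3/1.84 × [0.064×log₁₀(170/136) + 0.19×log₁₀(231.93/170)]
    = 1.7935 × [0.0062022 + 0.025633] = 0.0571 m

S_c ≈ 0.0571 m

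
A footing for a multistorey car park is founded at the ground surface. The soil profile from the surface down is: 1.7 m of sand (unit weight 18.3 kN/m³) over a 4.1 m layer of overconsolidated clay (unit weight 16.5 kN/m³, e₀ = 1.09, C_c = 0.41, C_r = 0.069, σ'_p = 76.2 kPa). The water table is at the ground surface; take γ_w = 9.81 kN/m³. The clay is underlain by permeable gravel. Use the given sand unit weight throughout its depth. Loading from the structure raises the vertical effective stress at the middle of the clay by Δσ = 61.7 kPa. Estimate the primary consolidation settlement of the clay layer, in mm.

Mid-depth of clay below the ground surface: z = 1.7 + 4.1/2 = 3.75 m.
Total vertical stress at mid-clay: σ_v = 18.3×1.7 + 16.5×2.05 = 64.935 kPa.
Pore pressure: u = 9.81×(3.75 − 0) = 36.788 kPa.
Initial effective stress: σ'_0 = σ_v − u = 64.935 − 36.788 = 28.147 kPa.
Final effective stress: σ'_f = 28.147 + 61.7 = 89.847 kPa.
σ'_f = 89.847 > σ'_p = 76.2 kPa, so the stress path crosses the preconsolidation pressure — recompression up to σ'_p, then virgin compression beyond:
S_c = H/(1+e₀)·[C_r·log₁₀(σ'_p/σ'_0) + C_c·log₁₀(σ'_f/σ'_p)]
    = 4.1/2.09 × [0.069×log₁₀(76.2/28.147) + 0.41×log₁₀(89.847/76.2)]
    = 1.9617 × [0.029844 + 0.029335] = 0.1161 m

S_c ≈ 116 mm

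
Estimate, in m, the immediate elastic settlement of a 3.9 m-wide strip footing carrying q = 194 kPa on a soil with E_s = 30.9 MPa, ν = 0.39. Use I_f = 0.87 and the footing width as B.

Immediate (elastic) settlement: S_e = q·B·(1−ν²)/E_s · I_f.
E_s = 30.9 MPa = 30900 kPa.
S_e = 194 × 3.9 × (1 − 0.39²) / 30900 × 0.87
    = 194 × 3.9 × 0.8479 / 30900 × 0.87
    = 0.01806 m

S_e ≈ 0.0181 m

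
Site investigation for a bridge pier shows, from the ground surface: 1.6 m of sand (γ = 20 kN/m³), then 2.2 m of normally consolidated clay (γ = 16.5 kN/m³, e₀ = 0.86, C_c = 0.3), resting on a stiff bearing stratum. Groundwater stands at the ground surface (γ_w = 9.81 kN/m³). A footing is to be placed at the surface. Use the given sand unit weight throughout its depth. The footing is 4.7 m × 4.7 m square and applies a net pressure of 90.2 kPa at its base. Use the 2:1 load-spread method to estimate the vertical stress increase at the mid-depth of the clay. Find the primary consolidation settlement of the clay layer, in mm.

Mid-depth of clay below the ground surface: z = 1.6 + 2.2/2 = 2.7 m.
Total vertical stress at mid-clay: σ_v = 20×1.6 + 16.5×1.1 = 50.15 kPa.
Pore pressure: u = 9.81×(2.7 − 0) = 26.487 kPa.
Initial effective stress: σ'_0 = σ_v − u = 50.15 − 26.487 = 23.663 kPa.
Stress increase at mid-clay by the 2:1 spreading method:
Δσ = qBL/((B+z)(L+z)) = 90.2×4.7×4.7/((4.7+2.7)(4.7+2.7)) = 36.386 kPa
Final effective stress: σ'_f = σ'_0 + Δσ = 23.663 + 36.386 = 60.049 kPa.
Normally consolidated clay, so the full stress increment lies on the virgin compression line:
S_c = C_c·H/(1+e₀)·log₁₀(σ'_f/σ'_0) = 0.3×2.2/(1+0.86)×log₁₀(60.049/23.663)
    = 0.35484 × 0.40444 = 0.1435 m

S_c ≈ 144 mm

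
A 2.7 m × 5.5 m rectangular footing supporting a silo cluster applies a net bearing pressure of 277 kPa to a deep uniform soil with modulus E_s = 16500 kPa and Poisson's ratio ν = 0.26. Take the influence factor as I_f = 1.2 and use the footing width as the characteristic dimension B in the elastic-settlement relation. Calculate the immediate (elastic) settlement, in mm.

S_e ≈ 50.7 mm

Immediate (elastic) settlement: S_e = q·B·(1−ν²)/E_s · I_f.
S_e = 277 × 2.7 × (1 − 0.26²) / 16500 × 1.2
    = 277 × 2.7 × 0.9324 / 16500 × 1.2
    = 0.05072 m = 50.72 mm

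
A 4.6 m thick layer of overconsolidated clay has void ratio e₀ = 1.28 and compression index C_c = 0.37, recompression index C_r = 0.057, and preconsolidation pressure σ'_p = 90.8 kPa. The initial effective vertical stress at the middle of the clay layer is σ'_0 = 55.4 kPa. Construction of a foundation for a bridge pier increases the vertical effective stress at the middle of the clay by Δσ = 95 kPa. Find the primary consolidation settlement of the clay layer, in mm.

S_c ≈ 188 mm

Final effective stress: σ'_f = 55.4 + 95 = 150.4 kPa.
σ'_f = 150.4 > σ'_p = 90.8 kPa, so the stress path crosses the preconsolidation pressure — recompression up to σ'_p, then virgin compression beyond:
S_c = H/(1+e₀)·[C_r·log₁₀(σ'_p/σ'_0) + C_c·log₁₀(σ'_f/σ'_p)]
    = 4.6/2.28 × [0.057×log₁₀(90.8/55.4) + 0.37×log₁₀(150.4/90.8)]
    = 2.0175 × [0.012231 + 0.08109] = 0.1883 m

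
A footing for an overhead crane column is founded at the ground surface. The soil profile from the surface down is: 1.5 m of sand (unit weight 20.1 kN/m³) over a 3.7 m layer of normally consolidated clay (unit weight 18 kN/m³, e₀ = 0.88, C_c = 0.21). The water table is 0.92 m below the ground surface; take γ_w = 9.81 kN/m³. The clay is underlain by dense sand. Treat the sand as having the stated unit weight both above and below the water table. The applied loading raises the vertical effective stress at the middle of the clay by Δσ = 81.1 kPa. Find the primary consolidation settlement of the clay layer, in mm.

S_c ≈ 200 mm

Mid-depth of clay below the ground surface: z = 1.5 + 3.7/2 = 3.35 m.
Total vertical stress at mid-clay: σ_v = 20.1×1.5 + 18×1.85 = 63.45 kPa.
Pore pressure: u = 9.81×(3.35 − 0.92) = 23.838 kPa.
Initial effective stress: σ'_0 = σ_v − u = 63.45 − 23.838 = 39.612 kPa.
Final effective stress: σ'_f = σ'_0 + Δσ = 39.612 + 81.1 = 120.71 kPa.
Normally consolidated clay, so the full stress increment lies on the virgin compression line:
S_c = C_c·H/(1+e₀)·log₁₀(σ'_f/σ'_0) = 0.21×3.7/(1+0.88)×log₁₀(120.71/39.612)
    = 0.4133 × 0.48392 = 0.2 m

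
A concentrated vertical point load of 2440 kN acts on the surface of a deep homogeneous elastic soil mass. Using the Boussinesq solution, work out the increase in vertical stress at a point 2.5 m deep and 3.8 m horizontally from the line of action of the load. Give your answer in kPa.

Δσ_z ≈ 9.35 kPa

Boussinesq vertical stress below a point load on an elastic half-space:
Δσ_z = 3P/(2πz²) · [1 + (r/z)²]^(−5/2)
r/z = 3.8/2.5 = 1.52; [1+(r/z)²]^(−5/2) = 0.050153.
Δσ_z = 3×2440/(2π×2.5²) × 0.050153 = 186.4 × 0.050153 = 9.349 kPa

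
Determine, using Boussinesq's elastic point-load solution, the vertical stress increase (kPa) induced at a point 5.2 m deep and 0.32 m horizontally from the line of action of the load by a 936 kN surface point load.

Δσ_z ≈ 16.4 kPa

Boussinesq vertical stress below a point load on an elastic half-space:
Δσ_z = 3P/(2πz²) · [1 + (r/z)²]^(−5/2)
r/z = 0.32/5.2 = 0.061538; [1+(r/z)²]^(−5/2) = 0.99059.
Δσ_z = 3×936/(2π×5.2²) × 0.99059 = 16.528 × 0.99059 = 16.37 kPa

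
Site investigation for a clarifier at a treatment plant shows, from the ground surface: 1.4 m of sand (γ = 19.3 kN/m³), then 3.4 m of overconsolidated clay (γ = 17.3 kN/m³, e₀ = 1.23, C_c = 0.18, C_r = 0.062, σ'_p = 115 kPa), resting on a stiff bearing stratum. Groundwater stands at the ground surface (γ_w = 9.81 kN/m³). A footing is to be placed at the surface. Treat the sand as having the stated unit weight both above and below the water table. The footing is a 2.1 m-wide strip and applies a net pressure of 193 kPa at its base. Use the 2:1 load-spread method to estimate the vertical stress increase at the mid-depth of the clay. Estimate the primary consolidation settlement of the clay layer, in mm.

S_c ≈ 56.9 mm

Mid-depth of clay below the ground surface: z = 1.4 + 3.4/2 = 3.1 m.
Total vertical stress at mid-clay: σ_v = 19.3×1.4 + 17.3×1.7 = 56.43 kPa.
Pore pressure: u = 9.81×(3.1 − 0) = 30.411 kPa.
Initial effective stress: σ'_0 = σ_v − u = 56.43 − 30.411 = 26.019 kPa.
Stress increase at mid-clay by the 2:1 spreading method:
Δσ = qB/(B+z) = 193×2.1/(2.1+3.1) = 77.942 kPa
Final effective stress: σ'_f = 26.019 + 77.942 = 103.96 kPa.
σ'_f = 103.96 ≤ σ'_p = 115 kPa, so the clay remains overconsolidated and only the recompression index applies:
S_c = C_r·H/(1+e₀)·log₁₀(σ'_f/σ'_0) = 0.062×3.4/2.23×log₁₀(103.96/26.019)
    = 0.094531 × 0.60158 = 0.05687 m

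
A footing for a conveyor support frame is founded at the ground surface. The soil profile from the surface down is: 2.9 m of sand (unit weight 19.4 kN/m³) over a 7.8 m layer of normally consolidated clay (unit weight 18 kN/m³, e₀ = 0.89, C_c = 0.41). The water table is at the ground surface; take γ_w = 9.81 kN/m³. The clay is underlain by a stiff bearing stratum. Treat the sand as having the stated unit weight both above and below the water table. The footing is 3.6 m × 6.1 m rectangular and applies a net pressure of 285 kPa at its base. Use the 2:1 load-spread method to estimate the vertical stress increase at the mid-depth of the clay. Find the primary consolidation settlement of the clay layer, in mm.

S_c ≈ 424 mm

Mid-depth of clay below the ground surface: z = 2.9 + 7.8/2 = 6.8 m.
Total vertical stress at mid-clay: σ_v = 19.4×2.9 + 18×3.9 = 126.46 kPa.
Pore pressure: u = 9.81×(6.8 − 0) = 66.708 kPa.
Initial effective stress: σ'_0 = σ_v − u = 126.46 − 66.708 = 59.752 kPa.
Stress increase at mid-clay by the 2:1 spreading method:
Δσ = qBL/((B+z)(L+z)) = 285×3.6×6.1/((3.6+6.8)(6.1+6.8)) = 46.65 kPa
Final effective stress: σ'_f = σ'_0 + Δσ = 59.752 + 46.65 = 106.4 kPa.
Normally consolidated clay, so the full stress increment lies on the virgin compression line:
S_c = C_c·H/(1+e₀)·log₁₀(σ'_f/σ'_0) = 0.41×7.8/(1+0.89)×log₁₀(106.4/59.752)
    = 1.6921 × 0.25059 = 0.424 m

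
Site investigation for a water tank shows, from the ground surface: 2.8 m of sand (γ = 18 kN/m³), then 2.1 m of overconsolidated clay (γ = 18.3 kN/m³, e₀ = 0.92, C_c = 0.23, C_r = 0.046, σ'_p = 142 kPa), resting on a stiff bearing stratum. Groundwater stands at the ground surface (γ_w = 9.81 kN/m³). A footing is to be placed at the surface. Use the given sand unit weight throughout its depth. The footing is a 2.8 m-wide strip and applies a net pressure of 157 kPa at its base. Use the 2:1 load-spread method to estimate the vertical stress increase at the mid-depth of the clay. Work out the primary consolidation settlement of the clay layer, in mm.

S_c ≈ 24.6 mm

Mid-depth of clay below the ground surface: z = 2.8 + 2.1/2 = 3.85 m.
Total vertical stress at mid-clay: σ_v = 18×2.8 + 18.3×1.05 = 69.615 kPa.
Pore pressure: u = 9.81×(3.85 − 0) = 37.769 kPa.
Initial effective stress: σ'_0 = σ_v − u = 69.615 − 37.769 = 31.846 kPa.
Stress increase at mid-clay by the 2:1 spreading method:
Δσ = qB/(B+z) = 157×2.8/(2.8+3.85) = 66.105 kPa
Final effective stress: σ'_f = 31.846 + 66.105 = 97.951 kPa.
σ'_f = 97.951 ≤ σ'_p = 142 kPa, so the clay remains overconsolidated and only the recompression index applies:
S_c = C_r·H/(1+e₀)·log₁₀(σ'_f/σ'_0) = 0.046×2.1/1.92×log₁₀(97.951/31.846)
    = 0.050315 × 0.48795 = 0.02455 m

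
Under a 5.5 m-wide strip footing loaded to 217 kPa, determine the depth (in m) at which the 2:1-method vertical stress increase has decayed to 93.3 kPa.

2:1 spreading — at depth z the loaded area has grown by z in each plan dimension:
qB/(B+z) = Δσ_z ⇒ z = qB/Δσ_z − B = 217×5.5/93.3 − 5.5 = 7.292 m

z ≈ 7.29 m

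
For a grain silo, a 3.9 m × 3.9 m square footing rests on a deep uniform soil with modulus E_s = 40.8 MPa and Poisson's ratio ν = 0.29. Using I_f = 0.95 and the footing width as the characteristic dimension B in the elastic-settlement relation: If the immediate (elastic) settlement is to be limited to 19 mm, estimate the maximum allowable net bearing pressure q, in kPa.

E_s = 40.8 MPa = 40800 kPa.
S_e = q·B·(1−ν²)/E_s · I_f  ⇒  q = S_e·E_s / (B·(1−ν²)·I_f).
q = 0.019 × 40800 / (3.9 × 0.9159 × 0.95) = 228.4 kPa

q ≈ 228 kPa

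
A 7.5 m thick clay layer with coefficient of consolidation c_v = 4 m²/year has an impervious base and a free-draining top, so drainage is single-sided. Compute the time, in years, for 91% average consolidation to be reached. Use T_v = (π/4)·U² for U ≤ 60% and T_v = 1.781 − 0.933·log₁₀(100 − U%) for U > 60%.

Drainage path length: H_d = H = 7.5 m (single drainage).
U > 60%: T_v = 1.781 − 0.933·log₁₀(100 − 91) = 0.89069.
t = T_v·H_d²/c_v = 0.89069×7.5²/4 = 12.53 years.

t ≈ 12.5 years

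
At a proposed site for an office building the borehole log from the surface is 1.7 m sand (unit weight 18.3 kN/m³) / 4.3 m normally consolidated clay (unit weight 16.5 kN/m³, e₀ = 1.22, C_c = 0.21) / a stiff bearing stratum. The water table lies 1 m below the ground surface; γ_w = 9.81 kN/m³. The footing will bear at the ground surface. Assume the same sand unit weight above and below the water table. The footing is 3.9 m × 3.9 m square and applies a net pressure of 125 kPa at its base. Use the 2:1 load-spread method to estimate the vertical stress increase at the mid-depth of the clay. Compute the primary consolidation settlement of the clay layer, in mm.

S_c ≈ 106 mm

Mid-depth of clay below the ground surface: z = 1.7 + 4.3/2 = 3.85 m.
Total vertical stress at mid-clay: σ_v = 18.3×1.7 + 16.5×2.15 = 66.585 kPa.
Pore pressure: u = 9.81×(3.85 − 1) = 27.959 kPa.
Initial effective stress: σ'_0 = σ_v − u = 66.585 − 27.959 = 38.626 kPa.
Stress increase at mid-clay by the 2:1 spreading method:
Δσ = qBL/((B+z)(L+z)) = 125×3.9×3.9/((3.9+3.85)(3.9+3.85)) = 31.655 kPa
Final effective stress: σ'_f = σ'_0 + Δσ = 38.626 + 31.655 = 70.281 kPa.
Normally consolidated clay, so the full stress increment lies on the virgin compression line:
S_c = C_c·H/(1+e₀)·log₁₀(σ'_f/σ'_0) = 0.21×4.3/(1+1.22)×log₁₀(70.281/38.626)
    = 0.40676 × 0.25996 = 0.1057 m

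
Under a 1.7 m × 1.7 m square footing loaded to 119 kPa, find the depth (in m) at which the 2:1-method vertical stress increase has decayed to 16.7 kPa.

2:1 spreading — at depth z the loaded area has grown by z in each plan dimension:
qB²/(B+z)² = Δσ_z ⇒ z = B(√(q/Δσ_z) − 1) = 1.7×(√(119/16.7) − 1) = 2.838 m

z ≈ 2.84 m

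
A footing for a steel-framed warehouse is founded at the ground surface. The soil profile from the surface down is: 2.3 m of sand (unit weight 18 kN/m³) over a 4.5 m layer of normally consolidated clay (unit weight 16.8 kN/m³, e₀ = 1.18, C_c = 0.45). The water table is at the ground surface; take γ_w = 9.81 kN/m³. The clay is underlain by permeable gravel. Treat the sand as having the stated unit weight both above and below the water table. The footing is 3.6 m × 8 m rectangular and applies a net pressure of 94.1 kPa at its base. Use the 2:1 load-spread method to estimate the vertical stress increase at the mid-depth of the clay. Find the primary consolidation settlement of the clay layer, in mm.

Mid-depth of clay below the ground surface: z = 2.3 + 4.5/2 = 4.55 m.
Total vertical stress at mid-clay: σ_v = 18×2.3 + 16.8×2.25 = 79.2 kPa.
Pore pressure: u = 9.81×(4.55 − 0) = 44.636 kPa.
Initial effective stress: σ'_0 = σ_v − u = 79.2 − 44.636 = 34.564 kPa.
Stress increase at mid-clay by the 2:1 spreading method:
Δσ = qBL/((B+z)(L+z)) = 94.1×3.6×8/((3.6+4.55)(8+4.55)) = 26.496 kPa
Final effective stress: σ'_f = σ'_0 + Δσ = 34.564 + 26.496 = 61.06 kPa.
Normally consolidated clay, so the full stress increment lies on the virgin compression line:
S_c = C_c·H/(1+e₀)·log₁₀(σ'_f/σ'_0) = 0.45×4.5/(1+1.18)×log₁₀(61.06/34.564)
    = 0.9289 × 0.24713 = 0.2296 m

S_c ≈ 230 mm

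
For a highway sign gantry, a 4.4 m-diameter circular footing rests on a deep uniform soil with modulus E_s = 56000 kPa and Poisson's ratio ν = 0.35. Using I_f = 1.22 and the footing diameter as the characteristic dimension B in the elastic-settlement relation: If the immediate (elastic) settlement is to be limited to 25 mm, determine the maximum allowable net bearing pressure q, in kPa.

S_e = q·B·(1−ν²)/E_s · I_f  ⇒  q = S_e·E_s / (B·(1−ν²)·I_f).
q = 0.025 × 56000 / (4.4 × 0.8775 × 1.22) = 297.2 kPa

q ≈ 297 kPa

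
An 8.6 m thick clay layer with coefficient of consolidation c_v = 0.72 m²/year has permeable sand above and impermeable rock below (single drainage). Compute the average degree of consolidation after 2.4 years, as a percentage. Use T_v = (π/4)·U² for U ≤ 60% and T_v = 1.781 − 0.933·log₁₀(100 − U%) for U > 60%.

U ≈ 17.2 %

Drainage path length: H_d = H = 8.6 m (single drainage).
T_v = c_v·t/H_d² = 0.72×2.4/8.6² = 0.023364.
T_v = 0.023364 corresponds to the U ≤ 60% branch:
U = √(4T_v/π) = 0.1725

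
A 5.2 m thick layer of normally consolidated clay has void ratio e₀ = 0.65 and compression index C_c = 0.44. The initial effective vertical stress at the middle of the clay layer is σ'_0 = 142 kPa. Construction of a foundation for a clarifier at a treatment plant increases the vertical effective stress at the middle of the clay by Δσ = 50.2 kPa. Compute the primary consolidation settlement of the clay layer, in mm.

S_c ≈ 182 mm

Final effective stress: σ'_f = σ'_0 + Δσ = 142 + 50.2 = 192.2 kPa.
Normally consolidated clay, so the full stress increment lies on the virgin compression line:
S_c = C_c·H/(1+e₀)·log₁₀(σ'_f/σ'_0) = 0.44×5.2/(1+0.65)×log₁₀(192.2/142)
    = 1.3867 × 0.13147 = 0.1823 m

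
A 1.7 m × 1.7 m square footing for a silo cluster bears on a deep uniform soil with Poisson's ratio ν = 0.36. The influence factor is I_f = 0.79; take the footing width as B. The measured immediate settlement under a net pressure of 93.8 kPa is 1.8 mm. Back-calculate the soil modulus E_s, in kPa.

S_e = q·B·(1−ν²)/E_s · I_f  ⇒  E_s = q·B·(1−ν²)·I_f / S_e.
E_s = 93.8 × 1.7 × 0.8704 × 0.79 / 0.0018 = 60920 kPa

E_s ≈ 60900 kPa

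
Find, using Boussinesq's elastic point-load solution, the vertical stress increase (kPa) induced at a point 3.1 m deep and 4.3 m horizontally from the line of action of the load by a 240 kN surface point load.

Boussinesq vertical stress below a point load on an elastic half-space:
Δσ_z = 3P/(2πz²) · [1 + (r/z)²]^(−5/2)
r/z = 4.3/3.1 = 1.3871; [1+(r/z)²]^(−5/2) = 0.068398.
Δσ_z = 3×240/(2π×3.1²) × 0.068398 = 11.924 × 0.068398 = 0.8156 kPa

Δσ_z ≈ 0.816 kPa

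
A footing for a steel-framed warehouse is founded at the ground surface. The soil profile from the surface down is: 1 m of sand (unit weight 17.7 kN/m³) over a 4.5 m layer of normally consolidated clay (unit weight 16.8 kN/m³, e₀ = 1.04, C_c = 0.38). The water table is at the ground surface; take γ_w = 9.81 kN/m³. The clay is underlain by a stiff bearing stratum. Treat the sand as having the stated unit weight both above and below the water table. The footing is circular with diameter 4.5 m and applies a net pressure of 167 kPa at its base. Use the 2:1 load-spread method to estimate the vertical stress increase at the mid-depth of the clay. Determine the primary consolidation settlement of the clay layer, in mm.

S_c ≈ 444 mm

Mid-depth of clay below the ground surface: z = 1 + 4.5/2 = 3.25 m.
Total vertical stress at mid-clay: σ_v = 17.7×1 + 16.8×2.25 = 55.5 kPa.
Pore pressure: u = 9.81×(3.25 − 0) = 31.883 kPa.
Initial effective stress: σ'_0 = σ_v − u = 55.5 − 31.883 = 23.617 kPa.
Stress increase at mid-clay by the 2:1 spreading method:
Δσ ≈ qD²/(D+z)² = 167×4.5²/(4.5+3.25)² = 56.304 kPa
Final effective stress: σ'_f = σ'_0 + Δσ = 23.617 + 56.304 = 79.921 kPa.
Normally consolidated clay, so the full stress increment lies on the virgin compression line:
S_c = C_c·H/(1+e₀)·log₁₀(σ'_f/σ'_0) = 0.38×4.5/(1+1.04)×log₁₀(79.921/23.617)
    = 0.83824 × 0.52944 = 0.4438 m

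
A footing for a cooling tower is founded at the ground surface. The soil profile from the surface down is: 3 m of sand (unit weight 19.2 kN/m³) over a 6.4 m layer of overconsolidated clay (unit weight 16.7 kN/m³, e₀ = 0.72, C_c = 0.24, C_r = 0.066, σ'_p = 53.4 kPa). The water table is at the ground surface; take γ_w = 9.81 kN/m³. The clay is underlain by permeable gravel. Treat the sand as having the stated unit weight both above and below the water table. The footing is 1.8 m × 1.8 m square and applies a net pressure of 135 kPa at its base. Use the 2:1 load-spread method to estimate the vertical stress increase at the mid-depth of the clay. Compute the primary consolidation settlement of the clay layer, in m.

Mid-depth of clay below the ground surface: z = 3 + 6.4/2 = 6.2 m.
Total vertical stress at mid-clay: σ_v = 19.2×3 + 16.7×3.2 = 111.04 kPa.
Pore pressure: u = 9.81×(6.2 − 0) = 60.822 kPa.
Initial effective stress: σ'_0 = σ_v − u = 111.04 − 60.822 = 50.218 kPa.
Stress increase at mid-clay by the 2:1 spreading method:
Δσ = qBL/((B+z)(L+z)) = 135×1.8×1.8/((1.8+6.2)(1.8+6.2)) = 6.8344 kPa
Final effective stress: σ'_f = 50.218 + 6.8344 = 57.052 kPa.
σ'_f = 57.052 > σ'_p = 53.4 kPa, so the stress path crosses the preconsolidation pressure — recompression up to σ'_p, then virgin compression beyond:
S_c = H/(1+e₀)·[C_r·log₁₀(σ'_p/σ'_0) + C_c·log₁₀(σ'_f/σ'_p)]
    = 6.4/1.72 × [0.066×log₁₀(53.4/50.218) + 0.24×log₁₀(57.052/53.4)]
    = 3.7209 × [0.001761 + 0.0068951] = 0.03221 m

S_c ≈ 0.0322 m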